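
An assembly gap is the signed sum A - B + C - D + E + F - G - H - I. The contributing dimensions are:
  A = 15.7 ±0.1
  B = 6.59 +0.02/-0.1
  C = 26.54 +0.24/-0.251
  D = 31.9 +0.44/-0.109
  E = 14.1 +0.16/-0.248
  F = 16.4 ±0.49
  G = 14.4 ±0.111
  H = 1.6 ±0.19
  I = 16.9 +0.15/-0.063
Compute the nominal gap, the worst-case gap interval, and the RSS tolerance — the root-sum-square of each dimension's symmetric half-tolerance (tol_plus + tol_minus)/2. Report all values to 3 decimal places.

nominal=1.350 wc=[-0.650,2.913] rss=0.700

Stack each dimension's contribution:
  +A: nom +15.700 → Σnom=15.700; wc +0.100/-0.100 → slack +0.100/-0.100; half-tol=0.100, Σhalf²=0.010000
  -B: nom -6.590 → Σnom=9.110; wc +0.100/-0.020 → slack +0.200/-0.120; half-tol=0.060, Σhalf²=0.013600
  +C: nom +26.540 → Σnom=35.650; wc +0.240/-0.251 → slack +0.440/-0.371; half-tol=0.245, Σhalf²=0.073870
  -D: nom -31.900 → Σnom=3.750; wc +0.109/-0.440 → slack +0.549/-0.811; half-tol=0.275, Σhalf²=0.149221
  +E: nom +14.100 → Σnom=17.850; wc +0.160/-0.248 → slack +0.709/-1.059; half-tol=0.204, Σhalf²=0.190837
  +F: nom +16.400 → Σnom=34.250; wc +0.490/-0.490 → slack +1.199/-1.549; half-tol=0.490, Σhalf²=0.430937
  -G: nom -14.400 → Σnom=19.850; wc +0.111/-0.111 → slack +1.310/-1.660; half-tol=0.111, Σhalf²=0.443258
  -H: nom -1.600 → Σnom=18.250; wc +0.190/-0.190 → slack +1.500/-1.850; half-tol=0.190, Σhalf²=0.479358
  -I: nom -16.900 → Σnom=1.350; wc +0.063/-0.150 → slack +1.563/-2.000; half-tol=0.106, Σhalf²=0.490700
Nominal = 1.350. Worst-case = [1.350 - 2.000, 1.350 + 1.563] = [-0.650, 2.913]. RSS = √0.490700 = 0.700.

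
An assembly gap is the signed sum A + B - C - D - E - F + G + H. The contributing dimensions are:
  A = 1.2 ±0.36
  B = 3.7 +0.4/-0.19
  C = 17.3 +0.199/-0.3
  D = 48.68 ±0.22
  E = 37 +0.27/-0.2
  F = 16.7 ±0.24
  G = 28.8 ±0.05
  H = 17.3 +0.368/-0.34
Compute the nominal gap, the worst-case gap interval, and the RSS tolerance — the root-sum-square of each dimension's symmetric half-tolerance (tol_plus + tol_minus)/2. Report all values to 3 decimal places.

Stack each dimension's contribution:
  +A: nom +1.200 → Σnom=1.200; wc +0.360/-0.360 → slack +0.360/-0.360; half-tol=0.360, Σhalf²=0.129600
  +B: nom +3.700 → Σnom=4.900; wc +0.400/-0.190 → slack +0.760/-0.550; half-tol=0.295, Σhalf²=0.216625
  -C: nom -17.300 → Σnom=-12.400; wc +0.300/-0.199 → slack +1.060/-0.749; half-tol=0.249, Σhalf²=0.278875
  -D: nom -48.680 → Σnom=-61.080; wc +0.220/-0.220 → slack +1.280/-0.969; half-tol=0.220, Σhalf²=0.327275
  -E: nom -37.000 → Σnom=-98.080; wc +0.200/-0.270 → slack +1.480/-1.239; half-tol=0.235, Σhalf²=0.382500
  -F: nom -16.700 → Σnom=-114.780; wc +0.240/-0.240 → slack +1.720/-1.479; half-tol=0.240, Σhalf²=0.440100
  +G: nom +28.800 → Σnom=-85.980; wc +0.050/-0.050 → slack +1.770/-1.529; half-tol=0.050, Σhalf²=0.442600
  +H: nom +17.300 → Σnom=-68.680; wc +0.368/-0.340 → slack +2.138/-1.869; half-tol=0.354, Σhalf²=0.567916
Nominal = -68.680. Worst-case = [-68.680 - 1.869, -68.680 + 2.138] = [-70.549, -66.542]. RSS = √0.567916 = 0.754.

nominal=-68.680 wc=[-70.549,-66.542] rss=0.754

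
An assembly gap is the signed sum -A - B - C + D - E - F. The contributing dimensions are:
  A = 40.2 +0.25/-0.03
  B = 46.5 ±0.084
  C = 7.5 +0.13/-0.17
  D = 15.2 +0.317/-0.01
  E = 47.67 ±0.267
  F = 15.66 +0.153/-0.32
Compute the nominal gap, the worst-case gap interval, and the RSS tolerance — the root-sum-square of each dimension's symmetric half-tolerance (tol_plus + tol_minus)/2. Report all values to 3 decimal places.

Stack each dimension's contribution:
  -A: nom -40.200 → Σnom=-40.200; wc +0.030/-0.250 → slack +0.030/-0.250; half-tol=0.140, Σhalf²=0.019600
  -B: nom -46.500 → Σnom=-86.700; wc +0.084/-0.084 → slack +0.114/-0.334; half-tol=0.084, Σhalf²=0.026656
  -C: nom -7.500 → Σnom=-94.200; wc +0.170/-0.130 → slack +0.284/-0.464; half-tol=0.150, Σhalf²=0.049156
  +D: nom +15.200 → Σnom=-79.000; wc +0.317/-0.010 → slack +0.601/-0.474; half-tol=0.164, Σhalf²=0.075888
  -E: nom -47.670 → Σnom=-126.670; wc +0.267/-0.267 → slack +0.868/-0.741; half-tol=0.267, Σhalf²=0.147177
  -F: nom -15.660 → Σnom=-142.330; wc +0.320/-0.153 → slack +1.188/-0.894; half-tol=0.236, Σhalf²=0.203109
Nominal = -142.330. Worst-case = [-142.330 - 0.894, -142.330 + 1.188] = [-143.224, -141.142]. RSS = √0.203109 = 0.451.

nominal=-142.330 wc=[-143.224,-141.142] rss=0.451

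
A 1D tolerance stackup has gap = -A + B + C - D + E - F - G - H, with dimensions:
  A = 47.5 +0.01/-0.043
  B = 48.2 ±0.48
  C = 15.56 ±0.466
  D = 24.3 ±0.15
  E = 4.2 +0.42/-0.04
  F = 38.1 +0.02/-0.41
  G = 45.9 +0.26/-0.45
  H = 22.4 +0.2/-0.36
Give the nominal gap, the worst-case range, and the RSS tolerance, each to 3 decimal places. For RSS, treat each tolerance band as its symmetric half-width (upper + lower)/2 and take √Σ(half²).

Stack each dimension's contribution:
  -A: nom -47.500 → Σnom=-47.500; wc +0.043/-0.010 → slack +0.043/-0.010; half-tol=0.026, Σhalf²=0.000702
  +B: nom +48.200 → Σnom=0.700; wc +0.480/-0.480 → slack +0.523/-0.490; half-tol=0.480, Σhalf²=0.231102
  +C: nom +15.560 → Σnom=16.260; wc +0.466/-0.466 → slack +0.989/-0.956; half-tol=0.466, Σhalf²=0.448258
  -D: nom -24.300 → Σnom=-8.040; wc +0.150/-0.150 → slack +1.139/-1.106; half-tol=0.150, Σhalf²=0.470758
  +E: nom +4.200 → Σnom=-3.840; wc +0.420/-0.040 → slack +1.559/-1.146; half-tol=0.230, Σhalf²=0.523658
  -F: nom -38.100 → Σnom=-41.940; wc +0.410/-0.020 → slack +1.969/-1.166; half-tol=0.215, Σhalf²=0.569883
  -G: nom -45.900 → Σnom=-87.840; wc +0.450/-0.260 → slack +2.419/-1.426; half-tol=0.355, Σhalf²=0.695908
  -H: nom -22.400 → Σnom=-110.240; wc +0.360/-0.200 → slack +2.779/-1.626; half-tol=0.280, Σhalf²=0.774308
Nominal = -110.240. Worst-case = [-110.240 - 1.626, -110.240 + 2.779] = [-111.866, -107.461]. RSS = √0.774308 = 0.880.

nominal=-110.240 wc=[-111.866,-107.461] rss=0.880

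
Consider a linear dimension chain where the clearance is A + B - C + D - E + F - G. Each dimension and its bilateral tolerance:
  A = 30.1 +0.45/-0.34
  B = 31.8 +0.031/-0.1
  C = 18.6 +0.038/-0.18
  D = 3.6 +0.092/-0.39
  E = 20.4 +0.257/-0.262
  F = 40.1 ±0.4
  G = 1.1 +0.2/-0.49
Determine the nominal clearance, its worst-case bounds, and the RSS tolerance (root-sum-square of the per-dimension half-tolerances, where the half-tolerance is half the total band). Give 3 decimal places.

nominal=65.500 wc=[63.775,67.405] rss=0.759

Stack each dimension's contribution:
  +A: nom +30.100 → Σnom=30.100; wc +0.450/-0.340 → slack +0.450/-0.340; half-tol=0.395, Σhalf²=0.156025
  +B: nom +31.800 → Σnom=61.900; wc +0.031/-0.100 → slack +0.481/-0.440; half-tol=0.066, Σhalf²=0.160315
  -C: nom -18.600 → Σnom=43.300; wc +0.180/-0.038 → slack +0.661/-0.478; half-tol=0.109, Σhalf²=0.172196
  +D: nom +3.600 → Σnom=46.900; wc +0.092/-0.390 → slack +0.753/-0.868; half-tol=0.241, Σhalf²=0.230277
  -E: nom -20.400 → Σnom=26.500; wc +0.262/-0.257 → slack +1.015/-1.125; half-tol=0.260, Σhalf²=0.297618
  +F: nom +40.100 → Σnom=66.600; wc +0.400/-0.400 → slack +1.415/-1.525; half-tol=0.400, Σhalf²=0.457618
  -G: nom -1.100 → Σnom=65.500; wc +0.490/-0.200 → slack +1.905/-1.725; half-tol=0.345, Σhalf²=0.576643
Nominal = 65.500. Worst-case = [65.500 - 1.725, 65.500 + 1.905] = [63.775, 67.405]. RSS = √0.576643 = 0.759.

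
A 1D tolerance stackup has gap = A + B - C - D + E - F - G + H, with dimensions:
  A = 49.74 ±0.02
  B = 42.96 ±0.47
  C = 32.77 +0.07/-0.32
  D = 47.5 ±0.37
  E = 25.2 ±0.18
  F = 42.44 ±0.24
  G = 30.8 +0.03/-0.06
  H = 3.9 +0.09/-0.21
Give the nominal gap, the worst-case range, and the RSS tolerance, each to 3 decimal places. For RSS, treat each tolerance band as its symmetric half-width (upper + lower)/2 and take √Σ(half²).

nominal=-31.710 wc=[-33.300,-29.960] rss=0.715

Stack each dimension's contribution:
  +A: nom +49.740 → Σnom=49.740; wc +0.020/-0.020 → slack +0.020/-0.020; half-tol=0.020, Σhalf²=0.000400
  +B: nom +42.960 → Σnom=92.700; wc +0.470/-0.470 → slack +0.490/-0.490; half-tol=0.470, Σhalf²=0.221300
  -C: nom -32.770 → Σnom=59.930; wc +0.320/-0.070 → slack +0.810/-0.560; half-tol=0.195, Σhalf²=0.259325
  -D: nom -47.500 → Σnom=12.430; wc +0.370/-0.370 → slack +1.180/-0.930; half-tol=0.370, Σhalf²=0.396225
  +E: nom +25.200 → Σnom=37.630; wc +0.180/-0.180 → slack +1.360/-1.110; half-tol=0.180, Σhalf²=0.428625
  -F: nom -42.440 → Σnom=-4.810; wc +0.240/-0.240 → slack +1.600/-1.350; half-tol=0.240, Σhalf²=0.486225
  -G: nom -30.800 → Σnom=-35.610; wc +0.060/-0.030 → slack +1.660/-1.380; half-tol=0.045, Σhalf²=0.488250
  +H: nom +3.900 → Σnom=-31.710; wc +0.090/-0.210 → slack +1.750/-1.590; half-tol=0.150, Σhalf²=0.510750
Nominal = -31.710. Worst-case = [-31.710 - 1.590, -31.710 + 1.750] = [-33.300, -29.960]. RSS = √0.510750 = 0.715.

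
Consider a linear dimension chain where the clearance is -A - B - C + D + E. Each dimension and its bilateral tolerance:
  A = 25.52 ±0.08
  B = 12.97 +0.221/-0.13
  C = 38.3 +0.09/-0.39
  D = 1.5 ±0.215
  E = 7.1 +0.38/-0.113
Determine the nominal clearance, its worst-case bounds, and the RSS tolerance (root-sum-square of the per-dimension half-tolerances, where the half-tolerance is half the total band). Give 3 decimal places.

nominal=-68.190 wc=[-68.909,-66.995] rss=0.449

Stack each dimension's contribution:
  -A: nom -25.520 → Σnom=-25.520; wc +0.080/-0.080 → slack +0.080/-0.080; half-tol=0.080, Σhalf²=0.006400
  -B: nom -12.970 → Σnom=-38.490; wc +0.130/-0.221 → slack +0.210/-0.301; half-tol=0.175, Σhalf²=0.037200
  -C: nom -38.300 → Σnom=-76.790; wc +0.390/-0.090 → slack +0.600/-0.391; half-tol=0.240, Σhalf²=0.094800
  +D: nom +1.500 → Σnom=-75.290; wc +0.215/-0.215 → slack +0.815/-0.606; half-tol=0.215, Σhalf²=0.141025
  +E: nom +7.100 → Σnom=-68.190; wc +0.380/-0.113 → slack +1.195/-0.719; half-tol=0.246, Σhalf²=0.201787
Nominal = -68.190. Worst-case = [-68.190 - 0.719, -68.190 + 1.195] = [-68.909, -66.995]. RSS = √0.201787 = 0.449.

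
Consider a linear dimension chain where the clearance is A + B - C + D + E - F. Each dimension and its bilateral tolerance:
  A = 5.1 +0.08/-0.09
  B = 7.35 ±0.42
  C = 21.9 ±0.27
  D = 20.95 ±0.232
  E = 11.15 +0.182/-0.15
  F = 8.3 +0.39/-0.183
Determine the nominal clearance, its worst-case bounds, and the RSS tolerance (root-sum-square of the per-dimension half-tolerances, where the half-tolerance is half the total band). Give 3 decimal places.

Stack each dimension's contribution:
  +A: nom +5.100 → Σnom=5.100; wc +0.080/-0.090 → slack +0.080/-0.090; half-tol=0.085, Σhalf²=0.007225
  +B: nom +7.350 → Σnom=12.450; wc +0.420/-0.420 → slack +0.500/-0.510; half-tol=0.420, Σhalf²=0.183625
  -C: nom -21.900 → Σnom=-9.450; wc +0.270/-0.270 → slack +0.770/-0.780; half-tol=0.270, Σhalf²=0.256525
  +D: nom +20.950 → Σnom=11.500; wc +0.232/-0.232 → slack +1.002/-1.012; half-tol=0.232, Σhalf²=0.310349
  +E: nom +11.150 → Σnom=22.650; wc +0.182/-0.150 → slack +1.184/-1.162; half-tol=0.166, Σhalf²=0.337905
  -F: nom -8.300 → Σnom=14.350; wc +0.183/-0.390 → slack +1.367/-1.552; half-tol=0.286, Σhalf²=0.419987
Nominal = 14.350. Worst-case = [14.350 - 1.552, 14.350 + 1.367] = [12.798, 15.717]. RSS = √0.419987 = 0.648.

nominal=14.350 wc=[12.798,15.717] rss=0.648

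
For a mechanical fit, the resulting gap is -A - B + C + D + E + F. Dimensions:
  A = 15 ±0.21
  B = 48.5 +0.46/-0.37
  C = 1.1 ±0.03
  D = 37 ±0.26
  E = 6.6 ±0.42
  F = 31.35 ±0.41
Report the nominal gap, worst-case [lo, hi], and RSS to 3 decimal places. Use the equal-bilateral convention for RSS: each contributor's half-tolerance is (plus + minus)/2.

nominal=12.550 wc=[10.760,14.250] rss=0.793

Stack each dimension's contribution:
  -A: nom -15.000 → Σnom=-15.000; wc +0.210/-0.210 → slack +0.210/-0.210; half-tol=0.210, Σhalf²=0.044100
  -B: nom -48.500 → Σnom=-63.500; wc +0.370/-0.460 → slack +0.580/-0.670; half-tol=0.415, Σhalf²=0.216325
  +C: nom +1.100 → Σnom=-62.400; wc +0.030/-0.030 → slack +0.610/-0.700; half-tol=0.030, Σhalf²=0.217225
  +D: nom +37.000 → Σnom=-25.400; wc +0.260/-0.260 → slack +0.870/-0.960; half-tol=0.260, Σhalf²=0.284825
  +E: nom +6.600 → Σnom=-18.800; wc +0.420/-0.420 → slack +1.290/-1.380; half-tol=0.420, Σhalf²=0.461225
  +F: nom +31.350 → Σnom=12.550; wc +0.410/-0.410 → slack +1.700/-1.790; half-tol=0.410, Σhalf²=0.629325
Nominal = 12.550. Worst-case = [12.550 - 1.790, 12.550 + 1.700] = [10.760, 14.250]. RSS = √0.629325 = 0.793.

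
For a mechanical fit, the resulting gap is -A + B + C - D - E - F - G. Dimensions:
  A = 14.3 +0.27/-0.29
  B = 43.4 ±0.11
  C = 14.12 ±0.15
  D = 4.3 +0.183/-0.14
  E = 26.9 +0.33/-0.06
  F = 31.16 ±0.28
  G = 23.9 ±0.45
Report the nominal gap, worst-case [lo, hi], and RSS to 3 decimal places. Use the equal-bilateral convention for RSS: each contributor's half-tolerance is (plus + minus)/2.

Stack each dimension's contribution:
  -A: nom -14.300 → Σnom=-14.300; wc +0.290/-0.270 → slack +0.290/-0.270; half-tol=0.280, Σhalf²=0.078400
  +B: nom +43.400 → Σnom=29.100; wc +0.110/-0.110 → slack +0.400/-0.380; half-tol=0.110, Σhalf²=0.090500
  +C: nom +14.120 → Σnom=43.220; wc +0.150/-0.150 → slack +0.550/-0.530; half-tol=0.150, Σhalf²=0.113000
  -D: nom -4.300 → Σnom=38.920; wc +0.140/-0.183 → slack +0.690/-0.713; half-tol=0.162, Σhalf²=0.139082
  -E: nom -26.900 → Σnom=12.020; wc +0.060/-0.330 → slack +0.750/-1.043; half-tol=0.195, Σhalf²=0.177107
  -F: nom -31.160 → Σnom=-19.140; wc +0.280/-0.280 → slack +1.030/-1.323; half-tol=0.280, Σhalf²=0.255507
  -G: nom -23.900 → Σnom=-43.040; wc +0.450/-0.450 → slack +1.480/-1.773; half-tol=0.450, Σhalf²=0.458007
Nominal = -43.040. Worst-case = [-43.040 - 1.773, -43.040 + 1.480] = [-44.813, -41.560]. RSS = √0.458007 = 0.677.

nominal=-43.040 wc=[-44.813,-41.560] rss=0.677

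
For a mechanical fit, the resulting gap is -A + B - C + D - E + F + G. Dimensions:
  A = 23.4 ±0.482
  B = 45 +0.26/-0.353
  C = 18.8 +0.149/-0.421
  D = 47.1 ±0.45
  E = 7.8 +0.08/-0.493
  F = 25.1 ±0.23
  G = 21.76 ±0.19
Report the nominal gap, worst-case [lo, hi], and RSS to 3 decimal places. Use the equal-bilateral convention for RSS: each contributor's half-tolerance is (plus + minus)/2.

nominal=88.960 wc=[87.026,91.486] rss=0.884

Stack each dimension's contribution:
  -A: nom -23.400 → Σnom=-23.400; wc +0.482/-0.482 → slack +0.482/-0.482; half-tol=0.482, Σhalf²=0.232324
  +B: nom +45.000 → Σnom=21.600; wc +0.260/-0.353 → slack +0.742/-0.835; half-tol=0.306, Σhalf²=0.326266
  -C: nom -18.800 → Σnom=2.800; wc +0.421/-0.149 → slack +1.163/-0.984; half-tol=0.285, Σhalf²=0.407491
  +D: nom +47.100 → Σnom=49.900; wc +0.450/-0.450 → slack +1.613/-1.434; half-tol=0.450, Σhalf²=0.609991
  -E: nom -7.800 → Σnom=42.100; wc +0.493/-0.080 → slack +2.106/-1.514; half-tol=0.286, Σhalf²=0.692074
  +F: nom +25.100 → Σnom=67.200; wc +0.230/-0.230 → slack +2.336/-1.744; half-tol=0.230, Σhalf²=0.744973
  +G: nom +21.760 → Σnom=88.960; wc +0.190/-0.190 → slack +2.526/-1.934; half-tol=0.190, Σhalf²=0.781073
Nominal = 88.960. Worst-case = [88.960 - 1.934, 88.960 + 2.526] = [87.026, 91.486]. RSS = √0.781073 = 0.884.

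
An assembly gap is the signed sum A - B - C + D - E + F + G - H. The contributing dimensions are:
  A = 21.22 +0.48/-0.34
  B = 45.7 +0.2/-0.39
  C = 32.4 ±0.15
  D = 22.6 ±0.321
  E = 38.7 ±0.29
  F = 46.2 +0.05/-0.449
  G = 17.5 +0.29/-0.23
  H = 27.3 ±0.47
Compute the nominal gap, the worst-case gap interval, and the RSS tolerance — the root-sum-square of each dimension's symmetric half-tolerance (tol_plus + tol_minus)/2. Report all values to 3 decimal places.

nominal=-36.580 wc=[-39.030,-34.139] rss=0.903

Stack each dimension's contribution:
  +A: nom +21.220 → Σnom=21.220; wc +0.480/-0.340 → slack +0.480/-0.340; half-tol=0.410, Σhalf²=0.168100
  -B: nom -45.700 → Σnom=-24.480; wc +0.390/-0.200 → slack +0.870/-0.540; half-tol=0.295, Σhalf²=0.255125
  -C: nom -32.400 → Σnom=-56.880; wc +0.150/-0.150 → slack +1.020/-0.690; half-tol=0.150, Σhalf²=0.277625
  +D: nom +22.600 → Σnom=-34.280; wc +0.321/-0.321 → slack +1.341/-1.011; half-tol=0.321, Σhalf²=0.380666
  -E: nom -38.700 → Σnom=-72.980; wc +0.290/-0.290 → slack +1.631/-1.301; half-tol=0.290, Σhalf²=0.464766
  +F: nom +46.200 → Σnom=-26.780; wc +0.050/-0.449 → slack +1.681/-1.750; half-tol=0.249, Σhalf²=0.527016
  +G: nom +17.500 → Σnom=-9.280; wc +0.290/-0.230 → slack +1.971/-1.980; half-tol=0.260, Σhalf²=0.594616
  -H: nom -27.300 → Σnom=-36.580; wc +0.470/-0.470 → slack +2.441/-2.450; half-tol=0.470, Σhalf²=0.815516
Nominal = -36.580. Worst-case = [-36.580 - 2.450, -36.580 + 2.441] = [-39.030, -34.139]. RSS = √0.815516 = 0.903.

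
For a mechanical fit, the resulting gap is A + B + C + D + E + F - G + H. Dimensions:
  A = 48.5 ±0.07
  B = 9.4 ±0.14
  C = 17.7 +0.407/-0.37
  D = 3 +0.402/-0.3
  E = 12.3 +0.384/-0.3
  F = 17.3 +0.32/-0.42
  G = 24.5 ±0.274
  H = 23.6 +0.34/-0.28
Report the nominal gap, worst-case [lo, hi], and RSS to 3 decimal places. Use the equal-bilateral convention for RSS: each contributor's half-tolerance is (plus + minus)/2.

nominal=107.300 wc=[105.146,109.637] rss=0.851

Stack each dimension's contribution:
  +A: nom +48.500 → Σnom=48.500; wc +0.070/-0.070 → slack +0.070/-0.070; half-tol=0.070, Σhalf²=0.004900
  +B: nom +9.400 → Σnom=57.900; wc +0.140/-0.140 → slack +0.210/-0.210; half-tol=0.140, Σhalf²=0.024500
  +C: nom +17.700 → Σnom=75.600; wc +0.407/-0.370 → slack +0.617/-0.580; half-tol=0.388, Σhalf²=0.175432
  +D: nom +3.000 → Σnom=78.600; wc +0.402/-0.300 → slack +1.019/-0.880; half-tol=0.351, Σhalf²=0.298633
  +E: nom +12.300 → Σnom=90.900; wc +0.384/-0.300 → slack +1.403/-1.180; half-tol=0.342, Σhalf²=0.415597
  +F: nom +17.300 → Σnom=108.200; wc +0.320/-0.420 → slack +1.723/-1.600; half-tol=0.370, Σhalf²=0.552497
  -G: nom -24.500 → Σnom=83.700; wc +0.274/-0.274 → slack +1.997/-1.874; half-tol=0.274, Σhalf²=0.627573
  +H: nom +23.600 → Σnom=107.300; wc +0.340/-0.280 → slack +2.337/-2.154; half-tol=0.310, Σhalf²=0.723673
Nominal = 107.300. Worst-case = [107.300 - 2.154, 107.300 + 2.337] = [105.146, 109.637]. RSS = √0.723673 = 0.851.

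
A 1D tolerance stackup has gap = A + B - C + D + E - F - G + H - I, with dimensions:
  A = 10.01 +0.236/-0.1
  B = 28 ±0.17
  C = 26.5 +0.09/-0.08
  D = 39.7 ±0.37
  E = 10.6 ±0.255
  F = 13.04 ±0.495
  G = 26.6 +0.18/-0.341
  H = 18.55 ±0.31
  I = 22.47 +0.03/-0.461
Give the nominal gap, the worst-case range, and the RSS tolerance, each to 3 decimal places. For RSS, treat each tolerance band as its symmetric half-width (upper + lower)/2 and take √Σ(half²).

nominal=18.250 wc=[16.250,20.968] rss=0.858

Stack each dimension's contribution:
  +A: nom +10.010 → Σnom=10.010; wc +0.236/-0.100 → slack +0.236/-0.100; half-tol=0.168, Σhalf²=0.028224
  +B: nom +28.000 → Σnom=38.010; wc +0.170/-0.170 → slack +0.406/-0.270; half-tol=0.170, Σhalf²=0.057124
  -C: nom -26.500 → Σnom=11.510; wc +0.080/-0.090 → slack +0.486/-0.360; half-tol=0.085, Σhalf²=0.064349
  +D: nom +39.700 → Σnom=51.210; wc +0.370/-0.370 → slack +0.856/-0.730; half-tol=0.370, Σhalf²=0.201249
  +E: nom +10.600 → Σnom=61.810; wc +0.255/-0.255 → slack +1.111/-0.985; half-tol=0.255, Σhalf²=0.266274
  -F: nom -13.040 → Σnom=48.770; wc +0.495/-0.495 → slack +1.606/-1.480; half-tol=0.495, Σhalf²=0.511299
  -G: nom -26.600 → Σnom=22.170; wc +0.341/-0.180 → slack +1.947/-1.660; half-tol=0.261, Σhalf²=0.579159
  +H: nom +18.550 → Σnom=40.720; wc +0.310/-0.310 → slack +2.257/-1.970; half-tol=0.310, Σhalf²=0.675259
  -I: nom -22.470 → Σnom=18.250; wc +0.461/-0.030 → slack +2.718/-2.000; half-tol=0.245, Σhalf²=0.735529
Nominal = 18.250. Worst-case = [18.250 - 2.000, 18.250 + 2.718] = [16.250, 20.968]. RSS = √0.735529 = 0.858.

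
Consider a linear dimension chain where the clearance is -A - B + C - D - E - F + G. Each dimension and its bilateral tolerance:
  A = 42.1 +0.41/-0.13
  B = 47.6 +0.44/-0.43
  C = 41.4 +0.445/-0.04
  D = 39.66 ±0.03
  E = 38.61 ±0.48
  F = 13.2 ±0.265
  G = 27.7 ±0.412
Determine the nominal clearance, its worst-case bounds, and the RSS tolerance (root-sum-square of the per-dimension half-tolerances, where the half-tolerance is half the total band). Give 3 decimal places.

nominal=-112.070 wc=[-114.147,-109.878] rss=0.890

Stack each dimension's contribution:
  -A: nom -42.100 → Σnom=-42.100; wc +0.130/-0.410 → slack +0.130/-0.410; half-tol=0.270, Σhalf²=0.072900
  -B: nom -47.600 → Σnom=-89.700; wc +0.430/-0.440 → slack +0.560/-0.850; half-tol=0.435, Σhalf²=0.262125
  +C: nom +41.400 → Σnom=-48.300; wc +0.445/-0.040 → slack +1.005/-0.890; half-tol=0.242, Σhalf²=0.320931
  -D: nom -39.660 → Σnom=-87.960; wc +0.030/-0.030 → slack +1.035/-0.920; half-tol=0.030, Σhalf²=0.321831
  -E: nom -38.610 → Σnom=-126.570; wc +0.480/-0.480 → slack +1.515/-1.400; half-tol=0.480, Σhalf²=0.552231
  -F: nom -13.200 → Σnom=-139.770; wc +0.265/-0.265 → slack +1.780/-1.665; half-tol=0.265, Σhalf²=0.622456
  +G: nom +27.700 → Σnom=-112.070; wc +0.412/-0.412 → slack +2.192/-2.077; half-tol=0.412, Σhalf²=0.792200
Nominal = -112.070. Worst-case = [-112.070 - 2.077, -112.070 + 2.192] = [-114.147, -109.878]. RSS = √0.792200 = 0.890.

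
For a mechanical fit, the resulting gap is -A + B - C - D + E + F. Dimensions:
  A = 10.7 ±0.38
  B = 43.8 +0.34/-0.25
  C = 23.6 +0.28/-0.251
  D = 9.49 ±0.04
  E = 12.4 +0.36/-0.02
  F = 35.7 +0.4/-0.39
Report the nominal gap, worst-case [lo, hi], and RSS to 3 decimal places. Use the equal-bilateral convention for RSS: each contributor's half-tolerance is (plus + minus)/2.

nominal=48.110 wc=[46.750,49.881] rss=0.704

Stack each dimension's contribution:
  -A: nom -10.700 → Σnom=-10.700; wc +0.380/-0.380 → slack +0.380/-0.380; half-tol=0.380, Σhalf²=0.144400
  +B: nom +43.800 → Σnom=33.100; wc +0.340/-0.250 → slack +0.720/-0.630; half-tol=0.295, Σhalf²=0.231425
  -C: nom -23.600 → Σnom=9.500; wc +0.251/-0.280 → slack +0.971/-0.910; half-tol=0.266, Σhalf²=0.301915
  -D: nom -9.490 → Σnom=0.010; wc +0.040/-0.040 → slack +1.011/-0.950; half-tol=0.040, Σhalf²=0.303515
  +E: nom +12.400 → Σnom=12.410; wc +0.360/-0.020 → slack +1.371/-0.970; half-tol=0.190, Σhalf²=0.339615
  +F: nom +35.700 → Σnom=48.110; wc +0.400/-0.390 → slack +1.771/-1.360; half-tol=0.395, Σhalf²=0.495640
Nominal = 48.110. Worst-case = [48.110 - 1.360, 48.110 + 1.771] = [46.750, 49.881]. RSS = √0.495640 = 0.704.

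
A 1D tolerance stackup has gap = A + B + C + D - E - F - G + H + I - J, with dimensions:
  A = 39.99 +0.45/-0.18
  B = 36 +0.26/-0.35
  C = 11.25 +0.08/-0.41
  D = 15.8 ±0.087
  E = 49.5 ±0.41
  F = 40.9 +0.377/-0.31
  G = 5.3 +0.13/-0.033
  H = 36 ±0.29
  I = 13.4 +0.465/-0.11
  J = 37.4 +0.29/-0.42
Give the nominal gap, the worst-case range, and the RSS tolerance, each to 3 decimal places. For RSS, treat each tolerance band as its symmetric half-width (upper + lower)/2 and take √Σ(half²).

nominal=19.340 wc=[16.706,22.145] rss=0.919

Stack each dimension's contribution:
  +A: nom +39.990 → Σnom=39.990; wc +0.450/-0.180 → slack +0.450/-0.180; half-tol=0.315, Σhalf²=0.099225
  +B: nom +36.000 → Σnom=75.990; wc +0.260/-0.350 → slack +0.710/-0.530; half-tol=0.305, Σhalf²=0.192250
  +C: nom +11.250 → Σnom=87.240; wc +0.080/-0.410 → slack +0.790/-0.940; half-tol=0.245, Σhalf²=0.252275
  +D: nom +15.800 → Σnom=103.040; wc +0.087/-0.087 → slack +0.877/-1.027; half-tol=0.087, Σhalf²=0.259844
  -E: nom -49.500 → Σnom=53.540; wc +0.410/-0.410 → slack +1.287/-1.437; half-tol=0.410, Σhalf²=0.427944
  -F: nom -40.900 → Σnom=12.640; wc +0.310/-0.377 → slack +1.597/-1.814; half-tol=0.344, Σhalf²=0.545936
  -G: nom -5.300 → Σnom=7.340; wc +0.033/-0.130 → slack +1.630/-1.944; half-tol=0.082, Σhalf²=0.552578
  +H: nom +36.000 → Σnom=43.340; wc +0.290/-0.290 → slack +1.920/-2.234; half-tol=0.290, Σhalf²=0.636678
  +I: nom +13.400 → Σnom=56.740; wc +0.465/-0.110 → slack +2.385/-2.344; half-tol=0.288, Σhalf²=0.719335
  -J: nom -37.400 → Σnom=19.340; wc +0.420/-0.290 → slack +2.805/-2.634; half-tol=0.355, Σhalf²=0.845360
Nominal = 19.340. Worst-case = [19.340 - 2.634, 19.340 + 2.805] = [16.706, 22.145]. RSS = √0.845360 = 0.919.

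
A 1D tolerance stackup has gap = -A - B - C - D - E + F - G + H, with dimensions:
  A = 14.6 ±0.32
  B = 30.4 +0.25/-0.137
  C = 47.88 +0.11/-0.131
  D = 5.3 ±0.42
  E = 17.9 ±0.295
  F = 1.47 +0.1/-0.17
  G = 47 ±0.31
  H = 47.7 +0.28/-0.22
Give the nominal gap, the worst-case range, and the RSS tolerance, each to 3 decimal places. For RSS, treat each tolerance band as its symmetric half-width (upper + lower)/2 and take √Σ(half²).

nominal=-113.910 wc=[-116.005,-111.917] rss=0.771

Stack each dimension's contribution:
  -A: nom -14.600 → Σnom=-14.600; wc +0.320/-0.320 → slack +0.320/-0.320; half-tol=0.320, Σhalf²=0.102400
  -B: nom -30.400 → Σnom=-45.000; wc +0.137/-0.250 → slack +0.457/-0.570; half-tol=0.194, Σhalf²=0.139842
  -C: nom -47.880 → Σnom=-92.880; wc +0.131/-0.110 → slack +0.588/-0.680; half-tol=0.120, Σhalf²=0.154363
  -D: nom -5.300 → Σnom=-98.180; wc +0.420/-0.420 → slack +1.008/-1.100; half-tol=0.420, Σhalf²=0.330762
  -E: nom -17.900 → Σnom=-116.080; wc +0.295/-0.295 → slack +1.303/-1.395; half-tol=0.295, Σhalf²=0.417787
  +F: nom +1.470 → Σnom=-114.610; wc +0.100/-0.170 → slack +1.403/-1.565; half-tol=0.135, Σhalf²=0.436012
  -G: nom -47.000 → Σnom=-161.610; wc +0.310/-0.310 → slack +1.713/-1.875; half-tol=0.310, Σhalf²=0.532112
  +H: nom +47.700 → Σnom=-113.910; wc +0.280/-0.220 → slack +1.993/-2.095; half-tol=0.250, Σhalf²=0.594612
Nominal = -113.910. Worst-case = [-113.910 - 2.095, -113.910 + 1.993] = [-116.005, -111.917]. RSS = √0.594612 = 0.771.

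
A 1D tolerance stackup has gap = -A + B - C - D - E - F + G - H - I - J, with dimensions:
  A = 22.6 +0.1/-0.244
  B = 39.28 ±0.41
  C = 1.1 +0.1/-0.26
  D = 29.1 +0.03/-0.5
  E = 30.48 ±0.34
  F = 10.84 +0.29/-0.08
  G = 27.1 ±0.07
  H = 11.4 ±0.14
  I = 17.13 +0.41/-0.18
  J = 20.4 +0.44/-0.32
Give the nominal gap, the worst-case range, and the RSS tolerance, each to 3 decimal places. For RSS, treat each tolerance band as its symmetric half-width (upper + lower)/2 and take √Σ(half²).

Stack each dimension's contribution:
  -A: nom -22.600 → Σnom=-22.600; wc +0.244/-0.100 → slack +0.244/-0.100; half-tol=0.172, Σhalf²=0.029584
  +B: nom +39.280 → Σnom=16.680; wc +0.410/-0.410 → slack +0.654/-0.510; half-tol=0.410, Σhalf²=0.197684
  -C: nom -1.100 → Σnom=15.580; wc +0.260/-0.100 → slack +0.914/-0.610; half-tol=0.180, Σhalf²=0.230084
  -D: nom -29.100 → Σnom=-13.520; wc +0.500/-0.030 → slack +1.414/-0.640; half-tol=0.265, Σhalf²=0.300309
  -E: nom -30.480 → Σnom=-44.000; wc +0.340/-0.340 → slack +1.754/-0.980; half-tol=0.340, Σhalf²=0.415909
  -F: nom -10.840 → Σnom=-54.840; wc +0.080/-0.290 → slack +1.834/-1.270; half-tol=0.185, Σhalf²=0.450134
  +G: nom +27.100 → Σnom=-27.740; wc +0.070/-0.070 → slack +1.904/-1.340; half-tol=0.070, Σhalf²=0.455034
  -H: nom -11.400 → Σnom=-39.140; wc +0.140/-0.140 → slack +2.044/-1.480; half-tol=0.140, Σhalf²=0.474634
  -I: nom -17.130 → Σnom=-56.270; wc +0.180/-0.410 → slack +2.224/-1.890; half-tol=0.295, Σhalf²=0.561659
  -J: nom -20.400 → Σnom=-76.670; wc +0.320/-0.440 → slack +2.544/-2.330; half-tol=0.380, Σhalf²=0.706059
Nominal = -76.670. Worst-case = [-76.670 - 2.330, -76.670 + 2.544] = [-79.000, -74.126]. RSS = √0.706059 = 0.840.

nominal=-76.670 wc=[-79.000,-74.126] rss=0.840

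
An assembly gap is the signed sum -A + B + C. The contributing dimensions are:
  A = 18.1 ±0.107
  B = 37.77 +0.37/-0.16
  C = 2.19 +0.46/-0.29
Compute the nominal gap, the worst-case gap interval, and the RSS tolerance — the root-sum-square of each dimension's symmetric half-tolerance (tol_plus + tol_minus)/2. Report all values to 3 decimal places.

nominal=21.860 wc=[21.303,22.797] rss=0.471

Stack each dimension's contribution:
  -A: nom -18.100 → Σnom=-18.100; wc +0.107/-0.107 → slack +0.107/-0.107; half-tol=0.107, Σhalf²=0.011449
  +B: nom +37.770 → Σnom=19.670; wc +0.370/-0.160 → slack +0.477/-0.267; half-tol=0.265, Σhalf²=0.081674
  +C: nom +2.190 → Σnom=21.860; wc +0.460/-0.290 → slack +0.937/-0.557; half-tol=0.375, Σhalf²=0.222299
Nominal = 21.860. Worst-case = [21.860 - 0.557, 21.860 + 0.937] = [21.303, 22.797]. RSS = √0.222299 = 0.471.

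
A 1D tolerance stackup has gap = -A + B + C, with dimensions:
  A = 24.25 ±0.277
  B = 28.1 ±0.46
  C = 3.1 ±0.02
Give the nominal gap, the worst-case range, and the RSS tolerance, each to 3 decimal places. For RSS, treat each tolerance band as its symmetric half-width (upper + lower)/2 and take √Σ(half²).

Stack each dimension's contribution:
  -A: nom -24.250 → Σnom=-24.250; wc +0.277/-0.277 → slack +0.277/-0.277; half-tol=0.277, Σhalf²=0.076729
  +B: nom +28.100 → Σnom=3.850; wc +0.460/-0.460 → slack +0.737/-0.737; half-tol=0.460, Σhalf²=0.288329
  +C: nom +3.100 → Σnom=6.950; wc +0.020/-0.020 → slack +0.757/-0.757; half-tol=0.020, Σhalf²=0.288729
Nominal = 6.950. Worst-case = [6.950 - 0.757, 6.950 + 0.757] = [6.193, 7.707]. RSS = √0.288729 = 0.537.

nominal=6.950 wc=[6.193,7.707] rss=0.537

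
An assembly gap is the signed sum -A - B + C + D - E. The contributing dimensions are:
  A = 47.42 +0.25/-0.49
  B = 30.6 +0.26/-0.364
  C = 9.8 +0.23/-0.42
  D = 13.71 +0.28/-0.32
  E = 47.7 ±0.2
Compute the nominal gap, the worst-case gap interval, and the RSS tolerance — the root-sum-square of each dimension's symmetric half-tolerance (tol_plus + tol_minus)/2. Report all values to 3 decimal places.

Stack each dimension's contribution:
  -A: nom -47.420 → Σnom=-47.420; wc +0.490/-0.250 → slack +0.490/-0.250; half-tol=0.370, Σhalf²=0.136900
  -B: nom -30.600 → Σnom=-78.020; wc +0.364/-0.260 → slack +0.854/-0.510; half-tol=0.312, Σhalf²=0.234244
  +C: nom +9.800 → Σnom=-68.220; wc +0.230/-0.420 → slack +1.084/-0.930; half-tol=0.325, Σhalf²=0.339869
  +D: nom +13.710 → Σnom=-54.510; wc +0.280/-0.320 → slack +1.364/-1.250; half-tol=0.300, Σhalf²=0.429869
  -E: nom -47.700 → Σnom=-102.210; wc +0.200/-0.200 → slack +1.564/-1.450; half-tol=0.200, Σhalf²=0.469869
Nominal = -102.210. Worst-case = [-102.210 - 1.450, -102.210 + 1.564] = [-103.660, -100.646]. RSS = √0.469869 = 0.685.

nominal=-102.210 wc=[-103.660,-100.646] rss=0.685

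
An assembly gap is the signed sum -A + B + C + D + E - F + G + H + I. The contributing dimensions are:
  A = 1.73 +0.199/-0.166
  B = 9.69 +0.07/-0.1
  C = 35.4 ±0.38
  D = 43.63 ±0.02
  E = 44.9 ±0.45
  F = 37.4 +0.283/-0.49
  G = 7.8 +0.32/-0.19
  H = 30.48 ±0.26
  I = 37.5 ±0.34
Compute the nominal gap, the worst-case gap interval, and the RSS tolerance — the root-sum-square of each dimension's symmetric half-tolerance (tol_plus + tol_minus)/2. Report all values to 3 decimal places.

Stack each dimension's contribution:
  -A: nom -1.730 → Σnom=-1.730; wc +0.166/-0.199 → slack +0.166/-0.199; half-tol=0.182, Σhalf²=0.033306
  +B: nom +9.690 → Σnom=7.960; wc +0.070/-0.100 → slack +0.236/-0.299; half-tol=0.085, Σhalf²=0.040531
  +C: nom +35.400 → Σnom=43.360; wc +0.380/-0.380 → slack +0.616/-0.679; half-tol=0.380, Σhalf²=0.184931
  +D: nom +43.630 → Σnom=86.990; wc +0.020/-0.020 → slack +0.636/-0.699; half-tol=0.020, Σhalf²=0.185331
  +E: nom +44.900 → Σnom=131.890; wc +0.450/-0.450 → slack +1.086/-1.149; half-tol=0.450, Σhalf²=0.387831
  -F: nom -37.400 → Σnom=94.490; wc +0.490/-0.283 → slack +1.576/-1.432; half-tol=0.386, Σhalf²=0.537214
  +G: nom +7.800 → Σnom=102.290; wc +0.320/-0.190 → slack +1.896/-1.622; half-tol=0.255, Σhalf²=0.602239
  +H: nom +30.480 → Σnom=132.770; wc +0.260/-0.260 → slack +2.156/-1.882; half-tol=0.260, Σhalf²=0.669839
  +I: nom +37.500 → Σnom=170.270; wc +0.340/-0.340 → slack +2.496/-2.222; half-tol=0.340, Σhalf²=0.785439
Nominal = 170.270. Worst-case = [170.270 - 2.222, 170.270 + 2.496] = [168.048, 172.766]. RSS = √0.785439 = 0.886.

nominal=170.270 wc=[168.048,172.766] rss=0.886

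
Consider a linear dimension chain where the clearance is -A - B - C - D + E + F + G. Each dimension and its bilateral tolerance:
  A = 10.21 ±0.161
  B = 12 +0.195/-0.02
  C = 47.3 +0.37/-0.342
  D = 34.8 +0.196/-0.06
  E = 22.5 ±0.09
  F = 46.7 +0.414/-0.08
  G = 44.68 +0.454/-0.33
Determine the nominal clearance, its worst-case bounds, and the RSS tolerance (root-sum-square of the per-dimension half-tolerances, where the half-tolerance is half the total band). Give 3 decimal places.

Stack each dimension's contribution:
  -A: nom -10.210 → Σnom=-10.210; wc +0.161/-0.161 → slack +0.161/-0.161; half-tol=0.161, Σhalf²=0.025921
  -B: nom -12.000 → Σnom=-22.210; wc +0.020/-0.195 → slack +0.181/-0.356; half-tol=0.107, Σhalf²=0.037477
  -C: nom -47.300 → Σnom=-69.510; wc +0.342/-0.370 → slack +0.523/-0.726; half-tol=0.356, Σhalf²=0.164213
  -D: nom -34.800 → Σnom=-104.310; wc +0.060/-0.196 → slack +0.583/-0.922; half-tol=0.128, Σhalf²=0.180597
  +E: nom +22.500 → Σnom=-81.810; wc +0.090/-0.090 → slack +0.673/-1.012; half-tol=0.090, Σhalf²=0.188697
  +F: nom +46.700 → Σnom=-35.110; wc +0.414/-0.080 → slack +1.087/-1.092; half-tol=0.247, Σhalf²=0.249706
  +G: nom +44.680 → Σnom=9.570; wc +0.454/-0.330 → slack +1.541/-1.422; half-tol=0.392, Σhalf²=0.403370
Nominal = 9.570. Worst-case = [9.570 - 1.422, 9.570 + 1.541] = [8.148, 11.111]. RSS = √0.403370 = 0.635.

nominal=9.570 wc=[8.148,11.111] rss=0.635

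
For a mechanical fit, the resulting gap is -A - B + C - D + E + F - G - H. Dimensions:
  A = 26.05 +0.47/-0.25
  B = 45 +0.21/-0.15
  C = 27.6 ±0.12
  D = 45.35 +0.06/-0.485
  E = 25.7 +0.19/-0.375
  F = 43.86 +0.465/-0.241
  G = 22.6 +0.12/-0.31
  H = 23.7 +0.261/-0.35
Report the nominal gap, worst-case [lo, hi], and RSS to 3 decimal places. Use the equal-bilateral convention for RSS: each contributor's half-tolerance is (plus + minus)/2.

nominal=-65.540 wc=[-67.397,-63.220] rss=0.771

Stack each dimension's contribution:
  -A: nom -26.050 → Σnom=-26.050; wc +0.250/-0.470 → slack +0.250/-0.470; half-tol=0.360, Σhalf²=0.129600
  -B: nom -45.000 → Σnom=-71.050; wc +0.150/-0.210 → slack +0.400/-0.680; half-tol=0.180, Σhalf²=0.162000
  +C: nom +27.600 → Σnom=-43.450; wc +0.120/-0.120 → slack +0.520/-0.800; half-tol=0.120, Σhalf²=0.176400
  -D: nom -45.350 → Σnom=-88.800; wc +0.485/-0.060 → slack +1.005/-0.860; half-tol=0.272, Σhalf²=0.250656
  +E: nom +25.700 → Σnom=-63.100; wc +0.190/-0.375 → slack +1.195/-1.235; half-tol=0.282, Σhalf²=0.330462
  +F: nom +43.860 → Σnom=-19.240; wc +0.465/-0.241 → slack +1.660/-1.476; half-tol=0.353, Σhalf²=0.455071
  -G: nom -22.600 → Σnom=-41.840; wc +0.310/-0.120 → slack +1.970/-1.596; half-tol=0.215, Σhalf²=0.501296
  -H: nom -23.700 → Σnom=-65.540; wc +0.350/-0.261 → slack +2.320/-1.857; half-tol=0.305, Σhalf²=0.594627
Nominal = -65.540. Worst-case = [-65.540 - 1.857, -65.540 + 2.320] = [-67.397, -63.220]. RSS = √0.594627 = 0.771.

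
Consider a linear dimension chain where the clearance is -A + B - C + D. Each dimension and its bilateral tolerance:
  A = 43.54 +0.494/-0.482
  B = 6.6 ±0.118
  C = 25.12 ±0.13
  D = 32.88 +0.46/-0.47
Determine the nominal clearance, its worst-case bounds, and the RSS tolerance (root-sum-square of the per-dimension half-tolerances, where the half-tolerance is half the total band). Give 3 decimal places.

Stack each dimension's contribution:
  -A: nom -43.540 → Σnom=-43.540; wc +0.482/-0.494 → slack +0.482/-0.494; half-tol=0.488, Σhalf²=0.238144
  +B: nom +6.600 → Σnom=-36.940; wc +0.118/-0.118 → slack +0.600/-0.612; half-tol=0.118, Σhalf²=0.252068
  -C: nom -25.120 → Σnom=-62.060; wc +0.130/-0.130 → slack +0.730/-0.742; half-tol=0.130, Σhalf²=0.268968
  +D: nom +32.880 → Σnom=-29.180; wc +0.460/-0.470 → slack +1.190/-1.212; half-tol=0.465, Σhalf²=0.485193
Nominal = -29.180. Worst-case = [-29.180 - 1.212, -29.180 + 1.190] = [-30.392, -27.990]. RSS = √0.485193 = 0.697.

nominal=-29.180 wc=[-30.392,-27.990] rss=0.697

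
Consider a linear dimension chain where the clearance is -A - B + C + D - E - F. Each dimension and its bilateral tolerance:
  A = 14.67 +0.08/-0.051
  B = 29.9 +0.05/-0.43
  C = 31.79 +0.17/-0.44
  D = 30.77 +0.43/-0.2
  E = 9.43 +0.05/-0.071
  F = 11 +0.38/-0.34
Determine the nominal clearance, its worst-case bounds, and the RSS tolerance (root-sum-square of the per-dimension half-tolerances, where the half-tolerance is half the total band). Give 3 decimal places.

nominal=-2.440 wc=[-3.640,-0.948] rss=0.622

Stack each dimension's contribution:
  -A: nom -14.670 → Σnom=-14.670; wc +0.051/-0.080 → slack +0.051/-0.080; half-tol=0.066, Σhalf²=0.004290
  -B: nom -29.900 → Σnom=-44.570; wc +0.430/-0.050 → slack +0.481/-0.130; half-tol=0.240, Σhalf²=0.061890
  +C: nom +31.790 → Σnom=-12.780; wc +0.170/-0.440 → slack +0.651/-0.570; half-tol=0.305, Σhalf²=0.154915
  +D: nom +30.770 → Σnom=17.990; wc +0.430/-0.200 → slack +1.081/-0.770; half-tol=0.315, Σhalf²=0.254140
  -E: nom -9.430 → Σnom=8.560; wc +0.071/-0.050 → slack +1.152/-0.820; half-tol=0.060, Σhalf²=0.257800
  -F: nom -11.000 → Σnom=-2.440; wc +0.340/-0.380 → slack +1.492/-1.200; half-tol=0.360, Σhalf²=0.387400
Nominal = -2.440. Worst-case = [-2.440 - 1.200, -2.440 + 1.492] = [-3.640, -0.948]. RSS = √0.387400 = 0.622.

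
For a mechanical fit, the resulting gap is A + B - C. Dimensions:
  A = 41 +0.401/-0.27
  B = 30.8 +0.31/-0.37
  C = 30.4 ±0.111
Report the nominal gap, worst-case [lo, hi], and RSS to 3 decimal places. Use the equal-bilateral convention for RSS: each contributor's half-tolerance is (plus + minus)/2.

nominal=41.400 wc=[40.649,42.222] rss=0.490

Stack each dimension's contribution:
  +A: nom +41.000 → Σnom=41.000; wc +0.401/-0.270 → slack +0.401/-0.270; half-tol=0.336, Σhalf²=0.112560
  +B: nom +30.800 → Σnom=71.800; wc +0.310/-0.370 → slack +0.711/-0.640; half-tol=0.340, Σhalf²=0.228160
  -C: nom -30.400 → Σnom=41.400; wc +0.111/-0.111 → slack +0.822/-0.751; half-tol=0.111, Σhalf²=0.240481
Nominal = 41.400. Worst-case = [41.400 - 0.751, 41.400 + 0.822] = [40.649, 42.222]. RSS = √0.240481 = 0.490.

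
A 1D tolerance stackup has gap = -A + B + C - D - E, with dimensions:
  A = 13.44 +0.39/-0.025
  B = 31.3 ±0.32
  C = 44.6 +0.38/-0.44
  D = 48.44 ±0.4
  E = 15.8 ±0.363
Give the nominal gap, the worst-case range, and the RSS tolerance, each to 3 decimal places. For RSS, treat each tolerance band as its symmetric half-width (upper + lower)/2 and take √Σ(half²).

nominal=-1.780 wc=[-3.693,-0.292] rss=0.778

Stack each dimension's contribution:
  -A: nom -13.440 → Σnom=-13.440; wc +0.025/-0.390 → slack +0.025/-0.390; half-tol=0.208, Σhalf²=0.043056
  +B: nom +31.300 → Σnom=17.860; wc +0.320/-0.320 → slack +0.345/-0.710; half-tol=0.320, Σhalf²=0.145456
  +C: nom +44.600 → Σnom=62.460; wc +0.380/-0.440 → slack +0.725/-1.150; half-tol=0.410, Σhalf²=0.313556
  -D: nom -48.440 → Σnom=14.020; wc +0.400/-0.400 → slack +1.125/-1.550; half-tol=0.400, Σhalf²=0.473556
  -E: nom -15.800 → Σnom=-1.780; wc +0.363/-0.363 → slack +1.488/-1.913; half-tol=0.363, Σhalf²=0.605325
Nominal = -1.780. Worst-case = [-1.780 - 1.913, -1.780 + 1.488] = [-3.693, -0.292]. RSS = √0.605325 = 0.778.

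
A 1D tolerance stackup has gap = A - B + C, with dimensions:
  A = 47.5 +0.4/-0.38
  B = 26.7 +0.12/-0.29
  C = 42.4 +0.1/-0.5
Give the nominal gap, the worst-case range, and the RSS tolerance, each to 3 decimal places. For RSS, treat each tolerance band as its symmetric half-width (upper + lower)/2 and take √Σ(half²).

nominal=63.200 wc=[62.200,63.990] rss=0.533

Stack each dimension's contribution:
  +A: nom +47.500 → Σnom=47.500; wc +0.400/-0.380 → slack +0.400/-0.380; half-tol=0.390, Σhalf²=0.152100
  -B: nom -26.700 → Σnom=20.800; wc +0.290/-0.120 → slack +0.690/-0.500; half-tol=0.205, Σhalf²=0.194125
  +C: nom +42.400 → Σnom=63.200; wc +0.100/-0.500 → slack +0.790/-1.000; half-tol=0.300, Σhalf²=0.284125
Nominal = 63.200. Worst-case = [63.200 - 1.000, 63.200 + 0.790] = [62.200, 63.990]. RSS = √0.284125 = 0.533.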